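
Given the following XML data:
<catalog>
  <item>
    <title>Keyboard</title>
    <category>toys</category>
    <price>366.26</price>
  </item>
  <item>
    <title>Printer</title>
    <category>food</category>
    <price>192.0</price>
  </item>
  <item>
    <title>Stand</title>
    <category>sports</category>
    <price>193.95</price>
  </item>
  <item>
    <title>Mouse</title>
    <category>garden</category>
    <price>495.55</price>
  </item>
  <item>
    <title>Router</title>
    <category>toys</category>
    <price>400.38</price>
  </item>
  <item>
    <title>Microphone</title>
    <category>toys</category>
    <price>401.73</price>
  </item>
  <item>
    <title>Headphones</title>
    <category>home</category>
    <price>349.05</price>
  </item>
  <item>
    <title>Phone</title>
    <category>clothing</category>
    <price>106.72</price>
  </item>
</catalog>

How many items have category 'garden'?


Scanning <item> elements for <category>garden</category>:
  Item 4: Mouse -> MATCH
Count: 1

ANSWER: 1


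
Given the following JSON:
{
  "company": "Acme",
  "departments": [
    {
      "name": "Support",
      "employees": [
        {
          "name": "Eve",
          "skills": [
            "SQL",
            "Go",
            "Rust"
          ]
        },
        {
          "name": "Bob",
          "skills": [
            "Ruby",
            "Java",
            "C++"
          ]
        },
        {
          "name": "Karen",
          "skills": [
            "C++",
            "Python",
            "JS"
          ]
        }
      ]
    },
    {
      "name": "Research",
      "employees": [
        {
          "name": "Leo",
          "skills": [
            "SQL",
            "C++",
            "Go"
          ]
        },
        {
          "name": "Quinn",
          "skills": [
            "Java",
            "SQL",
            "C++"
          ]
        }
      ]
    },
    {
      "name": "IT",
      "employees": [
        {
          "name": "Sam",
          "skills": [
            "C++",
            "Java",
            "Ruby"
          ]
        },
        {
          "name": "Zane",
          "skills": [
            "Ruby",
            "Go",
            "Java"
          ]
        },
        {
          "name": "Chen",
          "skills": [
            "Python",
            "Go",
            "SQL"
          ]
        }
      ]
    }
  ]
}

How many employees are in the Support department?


Path: departments[0].employees
Count: 3

ANSWER: 3


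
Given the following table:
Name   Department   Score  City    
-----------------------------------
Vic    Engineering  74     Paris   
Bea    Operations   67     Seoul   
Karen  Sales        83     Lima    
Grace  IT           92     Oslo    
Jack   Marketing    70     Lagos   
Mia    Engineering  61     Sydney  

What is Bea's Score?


Row 2: Bea
Score = 67

ANSWER: 67


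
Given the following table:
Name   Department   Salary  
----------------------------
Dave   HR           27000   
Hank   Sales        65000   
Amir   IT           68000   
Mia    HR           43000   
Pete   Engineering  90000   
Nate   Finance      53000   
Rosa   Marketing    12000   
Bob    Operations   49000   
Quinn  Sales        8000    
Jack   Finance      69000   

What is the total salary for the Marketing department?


Marketing department members:
  Rosa: 12000
Total = 12000 = 12000

ANSWER: 12000


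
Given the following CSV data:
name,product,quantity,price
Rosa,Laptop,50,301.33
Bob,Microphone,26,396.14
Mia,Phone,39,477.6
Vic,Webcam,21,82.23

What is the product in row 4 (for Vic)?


Row 4: Vic
Column 'product' = Webcam

ANSWER: Webcam


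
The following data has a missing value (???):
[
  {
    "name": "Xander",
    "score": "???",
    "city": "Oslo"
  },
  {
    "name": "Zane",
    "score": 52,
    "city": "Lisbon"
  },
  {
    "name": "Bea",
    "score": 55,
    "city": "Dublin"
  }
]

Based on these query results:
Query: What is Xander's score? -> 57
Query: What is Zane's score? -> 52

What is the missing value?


The missing value is Xander's score
From query: Xander's score = 57

ANSWER: 57


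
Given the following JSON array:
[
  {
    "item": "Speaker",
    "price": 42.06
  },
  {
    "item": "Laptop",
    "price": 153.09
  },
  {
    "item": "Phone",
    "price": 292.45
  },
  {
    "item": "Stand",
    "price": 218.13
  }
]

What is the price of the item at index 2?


Array index 2 -> Phone
price = 292.45

ANSWER: 292.45


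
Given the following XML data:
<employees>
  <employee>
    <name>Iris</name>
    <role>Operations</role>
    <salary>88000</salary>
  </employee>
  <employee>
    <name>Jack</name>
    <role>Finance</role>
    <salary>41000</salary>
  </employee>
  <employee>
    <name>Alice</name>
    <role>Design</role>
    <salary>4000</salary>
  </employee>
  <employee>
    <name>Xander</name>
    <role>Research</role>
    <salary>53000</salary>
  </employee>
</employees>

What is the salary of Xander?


Searching for <employee> with <name>Xander</name>
Found at position 4
<salary>53000</salary>

ANSWER: 53000


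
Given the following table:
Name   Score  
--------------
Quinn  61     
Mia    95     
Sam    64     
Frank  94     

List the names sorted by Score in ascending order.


Sorting by Score (ascending):
  Quinn: 61
  Sam: 64
  Frank: 94
  Mia: 95


ANSWER: Quinn, Sam, Frank, Mia


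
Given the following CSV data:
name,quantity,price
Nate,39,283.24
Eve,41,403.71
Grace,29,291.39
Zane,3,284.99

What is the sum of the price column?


Values in 'price' column:
  Row 1: 283.24
  Row 2: 403.71
  Row 3: 291.39
  Row 4: 284.99
Sum = 283.24 + 403.71 + 291.39 + 284.99 = 1263.33

ANSWER: 1263.33


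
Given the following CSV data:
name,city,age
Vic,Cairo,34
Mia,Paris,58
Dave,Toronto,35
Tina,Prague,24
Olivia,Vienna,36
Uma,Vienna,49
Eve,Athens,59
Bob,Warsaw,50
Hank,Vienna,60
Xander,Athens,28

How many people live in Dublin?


Scanning city column for 'Dublin':
Total matches: 0

ANSWER: 0


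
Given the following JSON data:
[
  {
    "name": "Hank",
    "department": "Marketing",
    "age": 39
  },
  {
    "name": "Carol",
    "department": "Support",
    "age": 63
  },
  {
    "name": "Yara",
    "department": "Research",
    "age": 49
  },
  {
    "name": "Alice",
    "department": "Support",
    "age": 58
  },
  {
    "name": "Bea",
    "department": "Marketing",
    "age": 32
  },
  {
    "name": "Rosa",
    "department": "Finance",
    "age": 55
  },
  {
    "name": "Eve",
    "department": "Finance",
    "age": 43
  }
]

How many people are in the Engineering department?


Scanning records for department = Engineering
  No matches found
Count: 0

ANSWER: 0


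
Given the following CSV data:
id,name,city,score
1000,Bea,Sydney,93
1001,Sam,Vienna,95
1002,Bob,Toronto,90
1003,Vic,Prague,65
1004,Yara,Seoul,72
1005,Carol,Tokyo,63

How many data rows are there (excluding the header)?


Counting rows (excluding header):
Header: id,name,city,score
Data rows: 6

ANSWER: 6


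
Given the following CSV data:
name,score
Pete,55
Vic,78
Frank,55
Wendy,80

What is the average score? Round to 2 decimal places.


Scores: 55, 78, 55, 80
Sum = 268
Count = 4
Average = 268 / 4 = 67.00

ANSWER: 67.00


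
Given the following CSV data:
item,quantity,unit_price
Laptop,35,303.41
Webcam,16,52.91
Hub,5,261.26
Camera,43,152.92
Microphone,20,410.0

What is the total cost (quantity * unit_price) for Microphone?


Row: Microphone
quantity = 20
unit_price = 410.0
total = 20 * 410.0 = 8200.0

ANSWER: 8200.0


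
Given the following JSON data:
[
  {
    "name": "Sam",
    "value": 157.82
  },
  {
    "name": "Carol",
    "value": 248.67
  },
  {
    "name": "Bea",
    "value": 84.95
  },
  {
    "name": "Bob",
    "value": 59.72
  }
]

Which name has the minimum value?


Comparing values:
  Sam: 157.82
  Carol: 248.67
  Bea: 84.95
  Bob: 59.72
Minimum: Bob (59.72)

ANSWER: Bob


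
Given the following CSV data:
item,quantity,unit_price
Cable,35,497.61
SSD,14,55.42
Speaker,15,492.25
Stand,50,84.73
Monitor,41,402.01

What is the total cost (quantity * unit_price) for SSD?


Row: SSD
quantity = 14
unit_price = 55.42
total = 14 * 55.42 = 775.88

ANSWER: 775.88


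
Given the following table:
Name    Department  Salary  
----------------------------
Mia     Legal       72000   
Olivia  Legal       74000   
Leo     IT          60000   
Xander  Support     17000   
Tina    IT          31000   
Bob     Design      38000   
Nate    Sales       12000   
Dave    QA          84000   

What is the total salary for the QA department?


QA department members:
  Dave: 84000
Total = 84000 = 84000

ANSWER: 84000


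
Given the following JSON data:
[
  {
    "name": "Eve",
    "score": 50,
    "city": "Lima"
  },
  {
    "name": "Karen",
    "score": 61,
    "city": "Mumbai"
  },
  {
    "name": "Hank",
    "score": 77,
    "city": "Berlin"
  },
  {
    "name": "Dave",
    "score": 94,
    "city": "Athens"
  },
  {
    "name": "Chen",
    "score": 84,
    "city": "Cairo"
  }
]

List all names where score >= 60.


Filtering records where score >= 60:
  Eve (score=50) -> no
  Karen (score=61) -> YES
  Hank (score=77) -> YES
  Dave (score=94) -> YES
  Chen (score=84) -> YES


ANSWER: Karen, Hank, Dave, Chen


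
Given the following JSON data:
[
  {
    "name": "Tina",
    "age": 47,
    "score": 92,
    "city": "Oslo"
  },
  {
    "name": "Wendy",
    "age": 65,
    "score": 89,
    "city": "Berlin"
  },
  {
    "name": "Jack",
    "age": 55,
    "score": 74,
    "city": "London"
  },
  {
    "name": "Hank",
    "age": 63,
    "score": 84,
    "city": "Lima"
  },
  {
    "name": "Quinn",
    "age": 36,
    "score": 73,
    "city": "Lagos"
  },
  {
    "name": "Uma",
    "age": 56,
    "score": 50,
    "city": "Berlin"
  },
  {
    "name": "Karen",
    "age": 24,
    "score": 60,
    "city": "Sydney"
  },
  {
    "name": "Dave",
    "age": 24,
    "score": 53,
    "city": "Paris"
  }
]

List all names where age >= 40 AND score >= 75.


Checking both conditions:
  Tina (age=47, score=92) -> YES
  Wendy (age=65, score=89) -> YES
  Jack (age=55, score=74) -> no
  Hank (age=63, score=84) -> YES
  Quinn (age=36, score=73) -> no
  Uma (age=56, score=50) -> no
  Karen (age=24, score=60) -> no
  Dave (age=24, score=53) -> no


ANSWER: Tina, Wendy, Hank


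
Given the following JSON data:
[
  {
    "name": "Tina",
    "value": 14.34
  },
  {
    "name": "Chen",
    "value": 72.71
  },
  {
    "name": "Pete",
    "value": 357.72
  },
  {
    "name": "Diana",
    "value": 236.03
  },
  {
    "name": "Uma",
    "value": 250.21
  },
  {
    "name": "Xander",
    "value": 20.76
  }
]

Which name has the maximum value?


Comparing values:
  Tina: 14.34
  Chen: 72.71
  Pete: 357.72
  Diana: 236.03
  Uma: 250.21
  Xander: 20.76
Maximum: Pete (357.72)

ANSWER: Pete


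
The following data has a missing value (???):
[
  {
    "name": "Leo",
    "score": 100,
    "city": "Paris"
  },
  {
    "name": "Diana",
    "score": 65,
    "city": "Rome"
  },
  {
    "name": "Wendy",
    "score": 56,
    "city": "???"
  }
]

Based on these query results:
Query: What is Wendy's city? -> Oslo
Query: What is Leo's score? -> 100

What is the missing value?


The missing value is Wendy's city
From query: Wendy's city = Oslo

ANSWER: Oslo


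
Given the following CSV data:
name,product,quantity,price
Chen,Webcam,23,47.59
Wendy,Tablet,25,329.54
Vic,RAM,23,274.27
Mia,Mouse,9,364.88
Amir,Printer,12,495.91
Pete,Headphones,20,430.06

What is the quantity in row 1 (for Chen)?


Row 1: Chen
Column 'quantity' = 23

ANSWER: 23


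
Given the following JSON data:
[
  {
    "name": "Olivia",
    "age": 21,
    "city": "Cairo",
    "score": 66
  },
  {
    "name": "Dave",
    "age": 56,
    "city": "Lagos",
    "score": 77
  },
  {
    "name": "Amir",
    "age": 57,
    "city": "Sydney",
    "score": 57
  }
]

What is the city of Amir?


Looking up record where name = Amir
Record index: 2
Field 'city' = Sydney

ANSWER: Sydney


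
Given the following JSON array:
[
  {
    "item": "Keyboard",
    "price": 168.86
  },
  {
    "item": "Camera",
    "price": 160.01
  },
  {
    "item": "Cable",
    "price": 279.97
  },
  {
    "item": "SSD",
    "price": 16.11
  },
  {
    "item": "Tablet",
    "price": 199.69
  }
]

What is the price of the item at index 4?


Array index 4 -> Tablet
price = 199.69

ANSWER: 199.69


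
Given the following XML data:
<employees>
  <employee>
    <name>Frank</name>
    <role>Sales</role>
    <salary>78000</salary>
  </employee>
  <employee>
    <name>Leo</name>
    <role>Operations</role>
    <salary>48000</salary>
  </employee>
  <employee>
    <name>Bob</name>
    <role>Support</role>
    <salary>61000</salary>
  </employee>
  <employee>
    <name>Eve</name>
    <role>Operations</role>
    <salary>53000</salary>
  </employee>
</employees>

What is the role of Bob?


Searching for <employee> with <name>Bob</name>
Found at position 3
<role>Support</role>

ANSWER: Support


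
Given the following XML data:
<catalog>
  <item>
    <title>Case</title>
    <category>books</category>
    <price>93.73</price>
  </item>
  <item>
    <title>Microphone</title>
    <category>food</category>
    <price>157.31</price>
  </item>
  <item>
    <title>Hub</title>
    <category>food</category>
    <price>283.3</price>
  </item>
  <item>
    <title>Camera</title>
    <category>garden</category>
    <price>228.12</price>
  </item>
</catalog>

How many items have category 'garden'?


Scanning <item> elements for <category>garden</category>:
  Item 4: Camera -> MATCH
Count: 1

ANSWER: 1


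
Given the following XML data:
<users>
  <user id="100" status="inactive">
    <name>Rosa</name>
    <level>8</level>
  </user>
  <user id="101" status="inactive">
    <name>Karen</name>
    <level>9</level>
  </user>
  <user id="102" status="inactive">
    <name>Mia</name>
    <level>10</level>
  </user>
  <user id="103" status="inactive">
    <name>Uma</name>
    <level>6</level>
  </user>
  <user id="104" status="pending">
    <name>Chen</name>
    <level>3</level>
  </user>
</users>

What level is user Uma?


Finding user: Uma
<level>6</level>

ANSWER: 6


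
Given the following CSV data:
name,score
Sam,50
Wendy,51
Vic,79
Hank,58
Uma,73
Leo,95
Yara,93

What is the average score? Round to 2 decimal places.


Scores: 50, 51, 79, 58, 73, 95, 93
Sum = 499
Count = 7
Average = 499 / 7 = 71.29

ANSWER: 71.29


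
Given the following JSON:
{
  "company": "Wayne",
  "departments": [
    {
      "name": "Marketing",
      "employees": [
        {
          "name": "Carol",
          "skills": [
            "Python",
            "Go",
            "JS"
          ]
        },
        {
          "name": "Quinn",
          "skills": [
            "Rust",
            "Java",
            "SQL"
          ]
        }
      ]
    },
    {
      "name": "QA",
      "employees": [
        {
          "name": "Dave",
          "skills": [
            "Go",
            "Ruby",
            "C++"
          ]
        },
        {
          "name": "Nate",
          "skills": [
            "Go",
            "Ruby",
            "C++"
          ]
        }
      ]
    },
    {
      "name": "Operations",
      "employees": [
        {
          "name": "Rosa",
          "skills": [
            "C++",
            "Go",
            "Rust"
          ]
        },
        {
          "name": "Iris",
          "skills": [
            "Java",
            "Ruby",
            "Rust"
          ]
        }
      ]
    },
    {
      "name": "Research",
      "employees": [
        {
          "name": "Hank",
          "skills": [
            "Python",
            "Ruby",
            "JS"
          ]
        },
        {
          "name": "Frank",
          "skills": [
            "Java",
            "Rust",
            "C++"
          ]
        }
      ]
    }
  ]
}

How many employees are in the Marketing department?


Path: departments[0].employees
Count: 2

ANSWER: 2


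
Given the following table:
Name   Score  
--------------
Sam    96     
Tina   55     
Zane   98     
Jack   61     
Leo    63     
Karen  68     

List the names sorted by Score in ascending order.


Sorting by Score (ascending):
  Tina: 55
  Jack: 61
  Leo: 63
  Karen: 68
  Sam: 96
  Zane: 98


ANSWER: Tina, Jack, Leo, Karen, Sam, Zane


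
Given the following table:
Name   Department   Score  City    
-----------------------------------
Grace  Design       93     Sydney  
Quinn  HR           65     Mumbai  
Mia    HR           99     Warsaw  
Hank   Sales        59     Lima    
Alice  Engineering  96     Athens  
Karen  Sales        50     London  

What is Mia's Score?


Row 3: Mia
Score = 99

ANSWER: 99


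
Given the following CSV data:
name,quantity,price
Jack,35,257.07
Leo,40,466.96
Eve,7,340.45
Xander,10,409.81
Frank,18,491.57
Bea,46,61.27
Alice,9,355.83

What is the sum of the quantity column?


Values in 'quantity' column:
  Row 1: 35
  Row 2: 40
  Row 3: 7
  Row 4: 10
  Row 5: 18
  Row 6: 46
  Row 7: 9
Sum = 35 + 40 + 7 + 10 + 18 + 46 + 9 = 165

ANSWER: 165


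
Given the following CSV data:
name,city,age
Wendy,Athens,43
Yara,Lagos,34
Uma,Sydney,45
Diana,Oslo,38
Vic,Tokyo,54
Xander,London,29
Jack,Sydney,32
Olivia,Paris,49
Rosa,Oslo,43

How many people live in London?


Scanning city column for 'London':
  Row 6: Xander -> MATCH
Total matches: 1

ANSWER: 1


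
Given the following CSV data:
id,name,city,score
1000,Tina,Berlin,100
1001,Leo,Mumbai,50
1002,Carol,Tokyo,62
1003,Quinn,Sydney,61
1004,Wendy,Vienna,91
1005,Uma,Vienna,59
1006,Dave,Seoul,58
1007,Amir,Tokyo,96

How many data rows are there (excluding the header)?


Counting rows (excluding header):
Header: id,name,city,score
Data rows: 8

ANSWER: 8


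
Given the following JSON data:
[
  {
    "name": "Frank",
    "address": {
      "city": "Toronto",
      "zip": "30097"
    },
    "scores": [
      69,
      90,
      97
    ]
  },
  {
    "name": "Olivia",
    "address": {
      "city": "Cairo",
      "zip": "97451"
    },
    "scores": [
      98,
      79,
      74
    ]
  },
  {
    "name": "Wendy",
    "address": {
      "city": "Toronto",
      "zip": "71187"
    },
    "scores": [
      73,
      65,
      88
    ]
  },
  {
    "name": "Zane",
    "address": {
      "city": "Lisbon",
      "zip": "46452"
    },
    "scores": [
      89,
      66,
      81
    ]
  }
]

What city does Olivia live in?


Path: records[1].address.city
Value: Cairo

ANSWER: Cairo


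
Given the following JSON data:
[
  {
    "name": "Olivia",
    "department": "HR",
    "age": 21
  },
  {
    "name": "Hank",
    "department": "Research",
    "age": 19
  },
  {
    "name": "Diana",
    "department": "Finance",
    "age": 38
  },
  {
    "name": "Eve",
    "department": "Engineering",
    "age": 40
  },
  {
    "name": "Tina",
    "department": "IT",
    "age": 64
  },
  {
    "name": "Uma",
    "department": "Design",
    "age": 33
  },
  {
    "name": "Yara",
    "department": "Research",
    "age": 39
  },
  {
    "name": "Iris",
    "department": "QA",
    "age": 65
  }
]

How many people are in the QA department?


Scanning records for department = QA
  Record 7: Iris
Count: 1

ANSWER: 1


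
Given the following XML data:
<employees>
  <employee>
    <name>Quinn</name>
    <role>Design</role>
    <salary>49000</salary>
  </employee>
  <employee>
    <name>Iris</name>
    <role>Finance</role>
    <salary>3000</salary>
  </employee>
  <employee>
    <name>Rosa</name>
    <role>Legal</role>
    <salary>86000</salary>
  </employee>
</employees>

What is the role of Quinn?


Searching for <employee> with <name>Quinn</name>
Found at position 1
<role>Design</role>

ANSWER: Design


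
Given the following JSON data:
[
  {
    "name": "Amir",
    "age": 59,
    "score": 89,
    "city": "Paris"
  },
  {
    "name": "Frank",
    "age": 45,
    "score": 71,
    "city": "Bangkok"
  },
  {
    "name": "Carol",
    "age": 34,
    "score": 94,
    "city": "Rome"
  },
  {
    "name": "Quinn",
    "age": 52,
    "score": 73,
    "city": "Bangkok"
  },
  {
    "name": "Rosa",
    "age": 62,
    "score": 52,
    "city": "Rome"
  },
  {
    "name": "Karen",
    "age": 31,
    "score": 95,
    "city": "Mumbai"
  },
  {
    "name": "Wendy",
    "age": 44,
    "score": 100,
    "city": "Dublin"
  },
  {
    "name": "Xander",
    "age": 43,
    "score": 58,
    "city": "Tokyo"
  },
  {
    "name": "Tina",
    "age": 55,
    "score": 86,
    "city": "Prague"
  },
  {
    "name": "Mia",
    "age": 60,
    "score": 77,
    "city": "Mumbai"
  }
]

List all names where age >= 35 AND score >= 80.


Checking both conditions:
  Amir (age=59, score=89) -> YES
  Frank (age=45, score=71) -> no
  Carol (age=34, score=94) -> no
  Quinn (age=52, score=73) -> no
  Rosa (age=62, score=52) -> no
  Karen (age=31, score=95) -> no
  Wendy (age=44, score=100) -> YES
  Xander (age=43, score=58) -> no
  Tina (age=55, score=86) -> YES
  Mia (age=60, score=77) -> no


ANSWER: Amir, Wendy, Tina


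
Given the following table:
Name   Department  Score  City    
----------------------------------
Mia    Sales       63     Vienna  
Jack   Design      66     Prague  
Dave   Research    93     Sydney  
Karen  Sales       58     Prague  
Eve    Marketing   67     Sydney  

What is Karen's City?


Row 4: Karen
City = Prague

ANSWER: Prague


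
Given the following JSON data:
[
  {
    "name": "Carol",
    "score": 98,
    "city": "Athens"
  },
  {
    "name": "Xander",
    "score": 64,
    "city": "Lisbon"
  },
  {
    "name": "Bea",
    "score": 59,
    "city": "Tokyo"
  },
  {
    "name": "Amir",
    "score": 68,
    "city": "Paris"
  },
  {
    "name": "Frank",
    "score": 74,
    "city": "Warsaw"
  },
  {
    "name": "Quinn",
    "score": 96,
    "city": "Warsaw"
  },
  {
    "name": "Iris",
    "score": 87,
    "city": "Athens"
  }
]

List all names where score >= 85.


Filtering records where score >= 85:
  Carol (score=98) -> YES
  Xander (score=64) -> no
  Bea (score=59) -> no
  Amir (score=68) -> no
  Frank (score=74) -> no
  Quinn (score=96) -> YES
  Iris (score=87) -> YES


ANSWER: Carol, Quinn, Iris


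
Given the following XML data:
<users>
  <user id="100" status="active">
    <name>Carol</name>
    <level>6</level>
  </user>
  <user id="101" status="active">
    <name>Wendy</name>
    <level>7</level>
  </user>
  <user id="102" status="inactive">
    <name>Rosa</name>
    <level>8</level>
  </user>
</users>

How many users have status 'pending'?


Counting users with status='pending':
Count: 0

ANSWER: 0


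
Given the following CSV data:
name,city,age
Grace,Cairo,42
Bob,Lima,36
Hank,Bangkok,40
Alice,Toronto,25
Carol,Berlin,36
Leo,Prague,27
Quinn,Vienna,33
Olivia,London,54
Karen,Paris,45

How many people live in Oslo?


Scanning city column for 'Oslo':
Total matches: 0

ANSWER: 0


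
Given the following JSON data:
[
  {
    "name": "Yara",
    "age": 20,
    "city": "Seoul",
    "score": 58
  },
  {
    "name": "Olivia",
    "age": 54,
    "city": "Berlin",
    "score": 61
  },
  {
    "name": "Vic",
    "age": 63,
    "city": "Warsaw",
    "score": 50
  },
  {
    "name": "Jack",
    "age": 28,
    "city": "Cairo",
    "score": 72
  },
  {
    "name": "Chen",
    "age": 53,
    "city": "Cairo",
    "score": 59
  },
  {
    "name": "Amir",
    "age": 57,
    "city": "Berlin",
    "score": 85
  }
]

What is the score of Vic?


Looking up record where name = Vic
Record index: 2
Field 'score' = 50

ANSWER: 50


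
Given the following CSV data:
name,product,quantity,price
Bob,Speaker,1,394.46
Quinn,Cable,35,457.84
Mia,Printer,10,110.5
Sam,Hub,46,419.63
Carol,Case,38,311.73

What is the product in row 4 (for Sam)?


Row 4: Sam
Column 'product' = Hub

ANSWER: Hub


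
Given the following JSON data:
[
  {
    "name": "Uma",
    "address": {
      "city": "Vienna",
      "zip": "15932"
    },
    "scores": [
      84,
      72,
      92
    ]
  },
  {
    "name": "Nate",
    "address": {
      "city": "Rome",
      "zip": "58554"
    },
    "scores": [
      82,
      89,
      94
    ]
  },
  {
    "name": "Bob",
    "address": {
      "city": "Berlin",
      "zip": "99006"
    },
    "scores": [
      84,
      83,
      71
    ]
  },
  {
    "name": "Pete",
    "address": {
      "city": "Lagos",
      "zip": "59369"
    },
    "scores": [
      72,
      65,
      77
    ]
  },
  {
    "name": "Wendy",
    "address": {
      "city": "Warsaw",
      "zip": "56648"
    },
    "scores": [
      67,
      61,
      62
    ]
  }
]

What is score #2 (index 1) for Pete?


Path: records[3].scores[1]
Value: 65

ANSWER: 65


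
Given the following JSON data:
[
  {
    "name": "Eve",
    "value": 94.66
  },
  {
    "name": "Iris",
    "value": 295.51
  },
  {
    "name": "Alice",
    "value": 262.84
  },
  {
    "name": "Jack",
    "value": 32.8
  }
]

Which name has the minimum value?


Comparing values:
  Eve: 94.66
  Iris: 295.51
  Alice: 262.84
  Jack: 32.8
Minimum: Jack (32.8)

ANSWER: Jack


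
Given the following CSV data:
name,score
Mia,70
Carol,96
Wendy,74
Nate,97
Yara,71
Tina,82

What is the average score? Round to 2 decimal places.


Scores: 70, 96, 74, 97, 71, 82
Sum = 490
Count = 6
Average = 490 / 6 = 81.67

ANSWER: 81.67


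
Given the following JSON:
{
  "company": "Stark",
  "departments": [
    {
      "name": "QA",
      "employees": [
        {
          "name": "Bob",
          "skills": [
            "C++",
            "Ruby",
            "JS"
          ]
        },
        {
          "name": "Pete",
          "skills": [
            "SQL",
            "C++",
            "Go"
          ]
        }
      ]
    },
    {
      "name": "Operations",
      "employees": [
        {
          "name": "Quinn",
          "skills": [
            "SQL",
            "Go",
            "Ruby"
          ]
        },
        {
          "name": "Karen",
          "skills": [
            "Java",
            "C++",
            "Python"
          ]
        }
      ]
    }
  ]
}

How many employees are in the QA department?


Path: departments[0].employees
Count: 2

ANSWER: 2


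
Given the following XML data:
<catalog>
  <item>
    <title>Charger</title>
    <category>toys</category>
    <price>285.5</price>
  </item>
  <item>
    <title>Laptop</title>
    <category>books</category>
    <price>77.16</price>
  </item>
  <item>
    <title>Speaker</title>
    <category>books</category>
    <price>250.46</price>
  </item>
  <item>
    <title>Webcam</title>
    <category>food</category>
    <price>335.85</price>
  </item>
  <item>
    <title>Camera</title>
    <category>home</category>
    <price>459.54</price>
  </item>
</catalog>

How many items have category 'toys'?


Scanning <item> elements for <category>toys</category>:
  Item 1: Charger -> MATCH
Count: 1

ANSWER: 1


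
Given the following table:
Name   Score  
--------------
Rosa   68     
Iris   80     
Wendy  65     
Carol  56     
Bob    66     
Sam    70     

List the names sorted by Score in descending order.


Sorting by Score (descending):
  Iris: 80
  Sam: 70
  Rosa: 68
  Bob: 66
  Wendy: 65
  Carol: 56


ANSWER: Iris, Sam, Rosa, Bob, Wendy, Carol


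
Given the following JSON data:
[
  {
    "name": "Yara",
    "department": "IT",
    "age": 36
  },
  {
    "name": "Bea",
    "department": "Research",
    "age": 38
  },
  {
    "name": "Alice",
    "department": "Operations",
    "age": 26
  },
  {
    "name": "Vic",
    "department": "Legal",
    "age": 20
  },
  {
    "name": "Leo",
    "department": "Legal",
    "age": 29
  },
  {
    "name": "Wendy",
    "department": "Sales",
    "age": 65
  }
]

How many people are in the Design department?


Scanning records for department = Design
  No matches found
Count: 0

ANSWER: 0


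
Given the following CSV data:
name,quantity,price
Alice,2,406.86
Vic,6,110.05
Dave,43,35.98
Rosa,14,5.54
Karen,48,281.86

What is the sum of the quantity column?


Values in 'quantity' column:
  Row 1: 2
  Row 2: 6
  Row 3: 43
  Row 4: 14
  Row 5: 48
Sum = 2 + 6 + 43 + 14 + 48 = 113

ANSWER: 113


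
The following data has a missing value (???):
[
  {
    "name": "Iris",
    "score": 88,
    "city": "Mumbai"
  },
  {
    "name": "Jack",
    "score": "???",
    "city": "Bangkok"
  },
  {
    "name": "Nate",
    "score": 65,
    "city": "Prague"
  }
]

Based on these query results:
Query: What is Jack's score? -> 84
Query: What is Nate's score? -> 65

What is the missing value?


The missing value is Jack's score
From query: Jack's score = 84

ANSWER: 84


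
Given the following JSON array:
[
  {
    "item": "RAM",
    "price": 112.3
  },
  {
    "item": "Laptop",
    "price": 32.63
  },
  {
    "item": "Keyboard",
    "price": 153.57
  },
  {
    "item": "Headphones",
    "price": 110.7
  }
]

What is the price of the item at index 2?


Array index 2 -> Keyboard
price = 153.57

ANSWER: 153.57


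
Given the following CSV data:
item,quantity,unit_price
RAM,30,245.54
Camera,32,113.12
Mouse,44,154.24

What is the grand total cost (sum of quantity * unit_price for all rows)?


Computing row totals:
  RAM: 30 * 245.54 = 7366.2
  Camera: 32 * 113.12 = 3619.84
  Mouse: 44 * 154.24 = 6786.56
Grand total = 7366.2 + 3619.84 + 6786.56 = 17772.6

ANSWER: 17772.6


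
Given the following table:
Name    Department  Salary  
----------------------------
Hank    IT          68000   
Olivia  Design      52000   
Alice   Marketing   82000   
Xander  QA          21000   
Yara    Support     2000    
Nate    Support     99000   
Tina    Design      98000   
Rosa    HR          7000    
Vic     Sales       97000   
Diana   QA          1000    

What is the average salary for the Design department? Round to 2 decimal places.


Design department members:
  Olivia: 52000
  Tina: 98000
Sum = 150000
Count = 2
Average = 150000 / 2 = 75000.00

ANSWER: 75000.00


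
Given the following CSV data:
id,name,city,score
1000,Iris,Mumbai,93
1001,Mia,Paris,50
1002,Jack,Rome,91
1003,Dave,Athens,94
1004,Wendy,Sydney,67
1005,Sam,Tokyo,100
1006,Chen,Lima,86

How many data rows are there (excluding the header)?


Counting rows (excluding header):
Header: id,name,city,score
Data rows: 7

ANSWER: 7


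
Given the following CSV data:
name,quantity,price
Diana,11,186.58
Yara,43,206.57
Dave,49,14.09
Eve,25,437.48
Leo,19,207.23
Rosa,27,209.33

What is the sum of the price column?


Values in 'price' column:
  Row 1: 186.58
  Row 2: 206.57
  Row 3: 14.09
  Row 4: 437.48
  Row 5: 207.23
  Row 6: 209.33
Sum = 186.58 + 206.57 + 14.09 + 437.48 + 207.23 + 209.33 = 1261.28

ANSWER: 1261.28


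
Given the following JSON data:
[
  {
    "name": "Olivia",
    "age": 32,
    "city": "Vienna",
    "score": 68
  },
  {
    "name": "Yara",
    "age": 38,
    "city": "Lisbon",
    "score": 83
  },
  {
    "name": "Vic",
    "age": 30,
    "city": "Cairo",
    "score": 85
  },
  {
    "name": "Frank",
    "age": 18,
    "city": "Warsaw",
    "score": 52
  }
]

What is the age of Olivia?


Looking up record where name = Olivia
Record index: 0
Field 'age' = 32

ANSWER: 32


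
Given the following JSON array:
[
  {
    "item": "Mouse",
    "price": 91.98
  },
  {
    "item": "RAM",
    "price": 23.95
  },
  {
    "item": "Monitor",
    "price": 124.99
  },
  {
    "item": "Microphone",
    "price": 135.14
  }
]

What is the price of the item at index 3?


Array index 3 -> Microphone
price = 135.14

ANSWER: 135.14


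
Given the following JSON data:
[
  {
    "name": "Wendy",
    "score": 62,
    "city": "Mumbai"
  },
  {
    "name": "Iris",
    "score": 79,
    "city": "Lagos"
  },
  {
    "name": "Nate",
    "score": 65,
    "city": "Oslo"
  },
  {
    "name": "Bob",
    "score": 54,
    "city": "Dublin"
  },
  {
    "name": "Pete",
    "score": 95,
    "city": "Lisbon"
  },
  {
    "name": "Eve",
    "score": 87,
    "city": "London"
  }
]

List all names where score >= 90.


Filtering records where score >= 90:
  Wendy (score=62) -> no
  Iris (score=79) -> no
  Nate (score=65) -> no
  Bob (score=54) -> no
  Pete (score=95) -> YES
  Eve (score=87) -> no


ANSWER: Pete


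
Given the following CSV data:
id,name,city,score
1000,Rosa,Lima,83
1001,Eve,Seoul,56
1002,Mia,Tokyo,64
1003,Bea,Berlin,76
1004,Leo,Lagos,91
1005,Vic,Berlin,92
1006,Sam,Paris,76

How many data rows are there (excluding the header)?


Counting rows (excluding header):
Header: id,name,city,score
Data rows: 7

ANSWER: 7


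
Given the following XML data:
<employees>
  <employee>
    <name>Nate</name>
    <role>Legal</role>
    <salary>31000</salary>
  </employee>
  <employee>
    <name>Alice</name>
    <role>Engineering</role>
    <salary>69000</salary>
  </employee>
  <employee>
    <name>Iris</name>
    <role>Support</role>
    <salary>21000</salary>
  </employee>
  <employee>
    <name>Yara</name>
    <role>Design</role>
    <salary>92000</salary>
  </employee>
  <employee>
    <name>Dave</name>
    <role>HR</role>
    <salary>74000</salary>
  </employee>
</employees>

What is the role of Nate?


Searching for <employee> with <name>Nate</name>
Found at position 1
<role>Legal</role>

ANSWER: Legal


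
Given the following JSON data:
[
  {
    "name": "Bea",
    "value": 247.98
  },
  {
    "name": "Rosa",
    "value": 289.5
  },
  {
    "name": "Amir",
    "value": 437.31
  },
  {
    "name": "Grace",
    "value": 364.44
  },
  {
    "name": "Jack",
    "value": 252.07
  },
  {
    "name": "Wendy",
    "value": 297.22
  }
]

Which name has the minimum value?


Comparing values:
  Bea: 247.98
  Rosa: 289.5
  Amir: 437.31
  Grace: 364.44
  Jack: 252.07
  Wendy: 297.22
Minimum: Bea (247.98)

ANSWER: Bea


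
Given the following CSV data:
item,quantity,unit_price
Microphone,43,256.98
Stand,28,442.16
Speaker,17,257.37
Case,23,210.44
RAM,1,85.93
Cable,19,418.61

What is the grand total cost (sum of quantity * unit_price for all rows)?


Computing row totals:
  Microphone: 43 * 256.98 = 11050.14
  Stand: 28 * 442.16 = 12380.48
  Speaker: 17 * 257.37 = 4375.29
  Case: 23 * 210.44 = 4840.12
  RAM: 1 * 85.93 = 85.93
  Cable: 19 * 418.61 = 7953.59
Grand total = 11050.14 + 12380.48 + 4375.29 + 4840.12 + 85.93 + 7953.59 = 40685.55

ANSWER: 40685.55


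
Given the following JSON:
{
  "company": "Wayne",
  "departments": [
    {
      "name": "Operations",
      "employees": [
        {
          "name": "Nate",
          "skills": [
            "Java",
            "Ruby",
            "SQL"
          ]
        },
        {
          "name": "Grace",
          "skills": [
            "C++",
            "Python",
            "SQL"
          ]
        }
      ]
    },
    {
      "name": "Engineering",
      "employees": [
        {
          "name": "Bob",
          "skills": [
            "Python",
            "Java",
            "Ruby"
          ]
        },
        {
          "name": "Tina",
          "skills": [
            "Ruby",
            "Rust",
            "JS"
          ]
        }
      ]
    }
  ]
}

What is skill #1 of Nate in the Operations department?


Path: departments[0].employees[0].skills[0]
Value: Java

ANSWER: Java


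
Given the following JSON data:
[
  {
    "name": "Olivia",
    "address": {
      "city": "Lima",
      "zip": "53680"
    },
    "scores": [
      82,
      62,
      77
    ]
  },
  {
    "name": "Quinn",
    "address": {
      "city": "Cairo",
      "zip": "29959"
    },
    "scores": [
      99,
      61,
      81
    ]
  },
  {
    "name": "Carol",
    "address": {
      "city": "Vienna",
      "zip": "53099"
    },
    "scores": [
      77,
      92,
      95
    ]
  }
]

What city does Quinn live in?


Path: records[1].address.city
Value: Cairo

ANSWER: Cairo


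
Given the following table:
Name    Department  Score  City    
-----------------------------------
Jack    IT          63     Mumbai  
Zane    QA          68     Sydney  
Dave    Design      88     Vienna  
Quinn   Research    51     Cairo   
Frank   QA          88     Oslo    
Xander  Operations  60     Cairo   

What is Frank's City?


Row 5: Frank
City = Oslo

ANSWER: Oslo


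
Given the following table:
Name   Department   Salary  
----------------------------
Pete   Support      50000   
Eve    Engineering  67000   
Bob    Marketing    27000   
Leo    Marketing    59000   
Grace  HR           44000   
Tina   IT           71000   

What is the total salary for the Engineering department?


Engineering department members:
  Eve: 67000
Total = 67000 = 67000

ANSWER: 67000


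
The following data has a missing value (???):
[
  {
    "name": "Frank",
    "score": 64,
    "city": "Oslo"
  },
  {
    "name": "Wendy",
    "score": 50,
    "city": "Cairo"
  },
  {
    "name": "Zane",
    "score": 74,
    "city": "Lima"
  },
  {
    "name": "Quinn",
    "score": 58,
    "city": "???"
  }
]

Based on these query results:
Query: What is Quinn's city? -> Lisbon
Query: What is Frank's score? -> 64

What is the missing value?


The missing value is Quinn's city
From query: Quinn's city = Lisbon

ANSWER: Lisbon


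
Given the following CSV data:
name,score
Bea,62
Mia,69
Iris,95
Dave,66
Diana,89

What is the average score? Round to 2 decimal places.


Scores: 62, 69, 95, 66, 89
Sum = 381
Count = 5
Average = 381 / 5 = 76.20

ANSWER: 76.20


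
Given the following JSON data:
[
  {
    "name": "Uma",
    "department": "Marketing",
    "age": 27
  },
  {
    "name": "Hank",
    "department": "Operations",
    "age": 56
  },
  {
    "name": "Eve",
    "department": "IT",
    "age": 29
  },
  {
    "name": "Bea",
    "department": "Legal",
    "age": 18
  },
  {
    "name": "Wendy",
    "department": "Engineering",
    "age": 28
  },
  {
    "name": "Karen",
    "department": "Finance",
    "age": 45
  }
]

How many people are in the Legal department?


Scanning records for department = Legal
  Record 3: Bea
Count: 1

ANSWER: 1


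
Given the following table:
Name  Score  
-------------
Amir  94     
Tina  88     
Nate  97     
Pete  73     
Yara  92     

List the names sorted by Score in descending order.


Sorting by Score (descending):
  Nate: 97
  Amir: 94
  Yara: 92
  Tina: 88
  Pete: 73


ANSWER: Nate, Amir, Yara, Tina, Pete


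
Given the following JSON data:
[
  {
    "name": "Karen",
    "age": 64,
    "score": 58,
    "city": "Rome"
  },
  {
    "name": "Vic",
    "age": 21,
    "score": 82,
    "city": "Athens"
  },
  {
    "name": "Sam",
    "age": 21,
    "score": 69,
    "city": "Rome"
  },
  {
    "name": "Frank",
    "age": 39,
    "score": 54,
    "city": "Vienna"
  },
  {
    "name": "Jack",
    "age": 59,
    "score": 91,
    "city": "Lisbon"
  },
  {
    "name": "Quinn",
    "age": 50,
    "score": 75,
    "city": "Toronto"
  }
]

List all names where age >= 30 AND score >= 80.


Checking both conditions:
  Karen (age=64, score=58) -> no
  Vic (age=21, score=82) -> no
  Sam (age=21, score=69) -> no
  Frank (age=39, score=54) -> no
  Jack (age=59, score=91) -> YES
  Quinn (age=50, score=75) -> no


ANSWER: Jack


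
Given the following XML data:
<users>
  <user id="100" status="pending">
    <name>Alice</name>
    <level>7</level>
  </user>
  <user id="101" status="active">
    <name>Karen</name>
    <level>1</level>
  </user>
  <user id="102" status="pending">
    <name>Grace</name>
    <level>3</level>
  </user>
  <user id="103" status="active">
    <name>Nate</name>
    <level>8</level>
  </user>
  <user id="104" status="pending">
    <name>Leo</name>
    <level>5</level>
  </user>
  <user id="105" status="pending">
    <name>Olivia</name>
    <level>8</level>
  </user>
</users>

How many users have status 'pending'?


Counting users with status='pending':
  Alice (id=100) -> MATCH
  Grace (id=102) -> MATCH
  Leo (id=104) -> MATCH
  Olivia (id=105) -> MATCH
Count: 4

ANSWER: 4


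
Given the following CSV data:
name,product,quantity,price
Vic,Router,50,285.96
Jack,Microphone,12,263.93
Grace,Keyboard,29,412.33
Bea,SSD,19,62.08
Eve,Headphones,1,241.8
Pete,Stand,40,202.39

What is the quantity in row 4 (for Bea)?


Row 4: Bea
Column 'quantity' = 19

ANSWER: 19


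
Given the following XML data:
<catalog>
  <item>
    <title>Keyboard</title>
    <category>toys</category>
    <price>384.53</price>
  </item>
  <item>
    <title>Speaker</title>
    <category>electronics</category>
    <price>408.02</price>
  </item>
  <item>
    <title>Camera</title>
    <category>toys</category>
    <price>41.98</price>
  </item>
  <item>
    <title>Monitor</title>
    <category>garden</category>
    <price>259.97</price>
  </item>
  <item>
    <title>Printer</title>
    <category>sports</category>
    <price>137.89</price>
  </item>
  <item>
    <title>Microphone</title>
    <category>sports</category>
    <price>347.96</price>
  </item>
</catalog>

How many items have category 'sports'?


Scanning <item> elements for <category>sports</category>:
  Item 5: Printer -> MATCH
  Item 6: Microphone -> MATCH
Count: 2

ANSWER: 2
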